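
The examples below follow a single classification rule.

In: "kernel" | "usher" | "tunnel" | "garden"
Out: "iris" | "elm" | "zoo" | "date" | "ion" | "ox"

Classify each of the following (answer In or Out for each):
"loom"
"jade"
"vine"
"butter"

All 'In' examples share one property — length ≥ 5 — and every 'Out' example lacks it.
"loom" — length 4, hence Out.
"jade" — length 4, hence Out.
"vine" — length 4, hence Out.
"butter" — length 6, hence In.

Out, Out, Out, In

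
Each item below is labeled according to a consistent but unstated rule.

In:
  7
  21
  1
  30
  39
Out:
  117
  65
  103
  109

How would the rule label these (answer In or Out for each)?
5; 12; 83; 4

Rule: at most 39. This holds for each 'In' example and fails for each 'Out' one.
5: In (5 ≤ 39). 12: In (12 ≤ 39). 83: Out (83 > 39). 4: In (4 ≤ 39).

In, In, Out, In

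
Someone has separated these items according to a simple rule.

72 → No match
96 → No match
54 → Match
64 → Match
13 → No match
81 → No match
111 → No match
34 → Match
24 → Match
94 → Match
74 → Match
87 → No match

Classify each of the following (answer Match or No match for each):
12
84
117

No match, Match, No match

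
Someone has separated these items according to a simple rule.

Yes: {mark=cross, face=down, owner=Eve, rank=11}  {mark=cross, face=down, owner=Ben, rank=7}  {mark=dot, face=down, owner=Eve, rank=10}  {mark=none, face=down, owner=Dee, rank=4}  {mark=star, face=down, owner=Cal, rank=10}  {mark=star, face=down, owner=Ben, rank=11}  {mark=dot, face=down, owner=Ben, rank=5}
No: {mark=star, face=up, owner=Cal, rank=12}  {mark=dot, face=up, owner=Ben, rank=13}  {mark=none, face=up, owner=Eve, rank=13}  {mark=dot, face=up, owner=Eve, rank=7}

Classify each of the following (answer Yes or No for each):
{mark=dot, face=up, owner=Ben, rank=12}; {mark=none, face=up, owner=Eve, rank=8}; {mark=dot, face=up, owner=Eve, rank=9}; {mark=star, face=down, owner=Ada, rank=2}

No, No, No, Yes

The simplest hypothesis consistent with all the labels is: face is down.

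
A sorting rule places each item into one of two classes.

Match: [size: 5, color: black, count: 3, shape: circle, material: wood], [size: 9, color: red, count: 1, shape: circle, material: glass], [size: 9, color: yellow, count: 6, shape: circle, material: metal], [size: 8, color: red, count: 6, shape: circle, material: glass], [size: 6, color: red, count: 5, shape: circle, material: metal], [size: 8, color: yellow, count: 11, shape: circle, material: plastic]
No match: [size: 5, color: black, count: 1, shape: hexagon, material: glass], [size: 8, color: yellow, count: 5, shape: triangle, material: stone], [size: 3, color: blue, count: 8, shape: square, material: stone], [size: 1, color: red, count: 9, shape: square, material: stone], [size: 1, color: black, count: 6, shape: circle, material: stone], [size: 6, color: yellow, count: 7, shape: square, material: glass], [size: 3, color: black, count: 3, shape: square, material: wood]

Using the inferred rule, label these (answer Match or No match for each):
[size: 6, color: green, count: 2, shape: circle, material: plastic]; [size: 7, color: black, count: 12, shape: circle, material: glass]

Match, Match

Every 'Match' example satisfies: shape is circle AND size ≥ 3. None of the 'No match' examples do.
[size: 6, color: green, count: 2, shape: circle, material: plastic]: Match (shape is circle, size = 6).
[size: 7, color: black, count: 12, shape: circle, material: glass]: Match (shape is circle, size = 7).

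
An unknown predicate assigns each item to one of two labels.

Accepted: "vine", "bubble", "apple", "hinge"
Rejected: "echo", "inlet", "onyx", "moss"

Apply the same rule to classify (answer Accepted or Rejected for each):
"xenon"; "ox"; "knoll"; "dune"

Rejected, Rejected, Rejected, Accepted

One predicate separates the groups cleanly: ends with 'e'.
"xenon" — ends with 'n', hence Rejected. "ox" — ends with 'x', hence Rejected. "knoll" — ends with 'l', hence Rejected. "dune" — ends with 'e', hence Accepted.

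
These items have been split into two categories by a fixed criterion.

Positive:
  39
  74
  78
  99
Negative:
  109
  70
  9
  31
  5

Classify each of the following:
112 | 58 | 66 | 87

Negative, Positive, Positive, Positive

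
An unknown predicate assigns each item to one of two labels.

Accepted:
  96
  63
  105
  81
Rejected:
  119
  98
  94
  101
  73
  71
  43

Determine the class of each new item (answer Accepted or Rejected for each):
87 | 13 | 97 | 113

Accepted, Rejected, Rejected, Rejected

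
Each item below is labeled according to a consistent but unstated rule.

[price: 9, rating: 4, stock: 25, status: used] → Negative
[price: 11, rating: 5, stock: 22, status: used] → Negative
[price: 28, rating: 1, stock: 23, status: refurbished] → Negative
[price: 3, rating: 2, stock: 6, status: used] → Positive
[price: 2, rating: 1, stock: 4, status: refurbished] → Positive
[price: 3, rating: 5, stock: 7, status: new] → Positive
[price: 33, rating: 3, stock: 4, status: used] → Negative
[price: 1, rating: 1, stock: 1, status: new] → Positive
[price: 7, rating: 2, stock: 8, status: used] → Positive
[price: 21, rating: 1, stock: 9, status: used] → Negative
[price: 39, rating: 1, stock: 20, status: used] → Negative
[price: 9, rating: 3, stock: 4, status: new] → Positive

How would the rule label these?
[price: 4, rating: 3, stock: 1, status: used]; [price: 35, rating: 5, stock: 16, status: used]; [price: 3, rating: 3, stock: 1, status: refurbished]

Positive, Negative, Positive

'Positive' ⟺ stock ≤ 8 AND price ≤ 9.
[price: 4, rating: 3, stock: 1, status: used] — stock = 1, price = 4, hence Positive.
[price: 35, rating: 5, stock: 16, status: used] — stock = 16, price = 35, hence Negative.
[price: 3, rating: 3, stock: 1, status: refurbished] — stock = 1, price = 3, hence Positive.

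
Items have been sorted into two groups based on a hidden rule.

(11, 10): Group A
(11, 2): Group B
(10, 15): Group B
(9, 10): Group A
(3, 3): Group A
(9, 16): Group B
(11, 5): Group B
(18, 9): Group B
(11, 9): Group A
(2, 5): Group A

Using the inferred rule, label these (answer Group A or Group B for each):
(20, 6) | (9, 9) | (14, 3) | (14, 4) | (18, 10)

Group B, Group A, Group B, Group B, Group B

One predicate separates the groups cleanly: |first − second| ≤ 3.
(20, 6): |20−6| = 14 — lacks this property, so Group B. (9, 9): |9−9| = 0 — checks out, so Group A. (14, 3): |14−3| = 11 — lacks this property, so Group B. (14, 4): |14−4| = 10 — lacks this property, so Group B. (18, 10): |18−10| = 8 — lacks this property, so Group B.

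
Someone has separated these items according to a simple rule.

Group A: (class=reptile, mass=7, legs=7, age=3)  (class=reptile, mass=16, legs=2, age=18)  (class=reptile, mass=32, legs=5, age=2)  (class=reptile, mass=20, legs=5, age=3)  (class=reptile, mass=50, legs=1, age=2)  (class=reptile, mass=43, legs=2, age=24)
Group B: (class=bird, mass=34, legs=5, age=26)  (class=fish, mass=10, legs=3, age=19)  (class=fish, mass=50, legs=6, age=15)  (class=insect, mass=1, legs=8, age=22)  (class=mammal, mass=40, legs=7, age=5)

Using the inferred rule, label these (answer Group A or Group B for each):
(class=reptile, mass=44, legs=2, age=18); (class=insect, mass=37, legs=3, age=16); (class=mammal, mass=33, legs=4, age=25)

Group A, Group B, Group B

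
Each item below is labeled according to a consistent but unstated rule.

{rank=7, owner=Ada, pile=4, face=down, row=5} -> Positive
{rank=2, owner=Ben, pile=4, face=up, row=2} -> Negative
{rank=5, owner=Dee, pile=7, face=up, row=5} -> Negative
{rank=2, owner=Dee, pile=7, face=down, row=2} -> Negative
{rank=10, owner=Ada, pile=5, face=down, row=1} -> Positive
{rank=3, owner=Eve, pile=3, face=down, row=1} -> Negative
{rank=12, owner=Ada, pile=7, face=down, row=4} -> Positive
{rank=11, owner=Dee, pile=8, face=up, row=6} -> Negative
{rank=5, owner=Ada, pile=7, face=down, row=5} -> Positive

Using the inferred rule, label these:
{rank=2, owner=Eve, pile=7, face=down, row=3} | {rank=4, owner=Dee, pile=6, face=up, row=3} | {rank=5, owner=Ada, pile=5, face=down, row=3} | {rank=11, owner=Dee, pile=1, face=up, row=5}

Negative, Negative, Positive, Negative

The distinguishing property — owner is Ada — holds for all the 'Positive' cases and none of the 'Negative' cases.
Negative: {rank=2, owner=Eve, pile=7, face=down, row=3}, since owner is Eve. Negative: {rank=4, owner=Dee, pile=6, face=up, row=3}, since owner is Dee. Positive: {rank=5, owner=Ada, pile=5, face=down, row=3}, since owner is Ada. Negative: {rank=11, owner=Dee, pile=1, face=up, row=5}, since owner is Dee.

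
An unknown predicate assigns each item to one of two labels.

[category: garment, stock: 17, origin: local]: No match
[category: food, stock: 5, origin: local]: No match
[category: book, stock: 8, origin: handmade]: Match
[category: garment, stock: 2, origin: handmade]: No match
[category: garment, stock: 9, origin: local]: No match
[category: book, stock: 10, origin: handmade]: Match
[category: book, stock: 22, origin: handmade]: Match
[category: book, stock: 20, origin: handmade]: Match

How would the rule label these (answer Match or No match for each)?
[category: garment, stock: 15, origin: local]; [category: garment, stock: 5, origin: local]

No match, No match

Rule: category is book. This holds for each 'Match' example and fails for each 'No match' one.
[category: garment, stock: 15, origin: local]: No match (category is garment). [category: garment, stock: 5, origin: local]: No match (category is garment).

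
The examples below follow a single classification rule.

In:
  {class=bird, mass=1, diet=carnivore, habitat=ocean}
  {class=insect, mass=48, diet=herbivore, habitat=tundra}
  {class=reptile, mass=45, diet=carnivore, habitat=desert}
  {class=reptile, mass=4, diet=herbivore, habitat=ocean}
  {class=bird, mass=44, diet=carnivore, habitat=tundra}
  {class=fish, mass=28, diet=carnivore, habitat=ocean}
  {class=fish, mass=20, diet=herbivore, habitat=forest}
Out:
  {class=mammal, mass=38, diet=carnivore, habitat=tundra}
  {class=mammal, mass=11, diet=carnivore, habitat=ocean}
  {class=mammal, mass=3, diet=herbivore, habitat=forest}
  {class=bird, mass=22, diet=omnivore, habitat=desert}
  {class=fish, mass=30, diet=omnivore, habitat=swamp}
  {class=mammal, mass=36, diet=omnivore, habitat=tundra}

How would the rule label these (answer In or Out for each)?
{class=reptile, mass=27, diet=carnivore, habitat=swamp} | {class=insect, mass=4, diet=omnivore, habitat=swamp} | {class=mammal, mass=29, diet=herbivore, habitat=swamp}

In, Out, Out

A rule that fits every label: class is not mammal AND diet is not omnivore — true of each 'In' example, false of each 'Out' one.
{class=reptile, mass=27, diet=carnivore, habitat=swamp}: In (class is reptile, diet is carnivore).
{class=insect, mass=4, diet=omnivore, habitat=swamp}: Out (class is insect, diet is omnivore).
{class=mammal, mass=29, diet=herbivore, habitat=swamp}: Out (class is mammal, diet is herbivore).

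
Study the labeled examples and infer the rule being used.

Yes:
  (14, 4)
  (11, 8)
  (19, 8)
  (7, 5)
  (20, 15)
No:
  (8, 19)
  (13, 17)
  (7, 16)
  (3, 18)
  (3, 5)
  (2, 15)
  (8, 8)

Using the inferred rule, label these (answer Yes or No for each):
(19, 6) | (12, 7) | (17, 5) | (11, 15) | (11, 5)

One predicate separates the groups cleanly: first > second.
Yes: (19, 6), since 19 > 6.
Yes: (12, 7), since 12 > 7.
Yes: (17, 5), since 17 > 5.
No: (11, 15), since 11 < 15.
Yes: (11, 5), since 11 > 5.

Yes, Yes, Yes, No, Yes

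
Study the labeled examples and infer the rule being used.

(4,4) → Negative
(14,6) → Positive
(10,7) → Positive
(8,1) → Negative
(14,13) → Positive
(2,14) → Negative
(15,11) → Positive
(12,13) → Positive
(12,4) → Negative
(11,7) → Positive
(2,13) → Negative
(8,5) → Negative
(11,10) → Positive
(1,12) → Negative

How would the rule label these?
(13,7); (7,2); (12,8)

Positive, Negative, Positive

The rule appears to be: sum ≥ 17.
Positive: (13,7), since 13+7 = 20.
Negative: (7,2), since 7+2 = 9.
Positive: (12,8), since 12+8 = 20.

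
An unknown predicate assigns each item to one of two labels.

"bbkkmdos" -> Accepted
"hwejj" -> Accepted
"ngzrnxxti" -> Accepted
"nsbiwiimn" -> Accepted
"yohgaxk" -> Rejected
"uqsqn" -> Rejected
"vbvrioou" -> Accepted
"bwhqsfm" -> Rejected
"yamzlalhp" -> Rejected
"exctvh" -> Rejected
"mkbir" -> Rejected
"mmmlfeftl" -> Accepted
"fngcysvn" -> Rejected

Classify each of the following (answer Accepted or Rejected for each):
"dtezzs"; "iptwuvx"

Accepted, Rejected

Checking candidate rules against both groups, what survives is: has a double letter.
Accepted: "dtezzs", since 'zz' doubled. Rejected: "iptwuvx", since no doubled letter.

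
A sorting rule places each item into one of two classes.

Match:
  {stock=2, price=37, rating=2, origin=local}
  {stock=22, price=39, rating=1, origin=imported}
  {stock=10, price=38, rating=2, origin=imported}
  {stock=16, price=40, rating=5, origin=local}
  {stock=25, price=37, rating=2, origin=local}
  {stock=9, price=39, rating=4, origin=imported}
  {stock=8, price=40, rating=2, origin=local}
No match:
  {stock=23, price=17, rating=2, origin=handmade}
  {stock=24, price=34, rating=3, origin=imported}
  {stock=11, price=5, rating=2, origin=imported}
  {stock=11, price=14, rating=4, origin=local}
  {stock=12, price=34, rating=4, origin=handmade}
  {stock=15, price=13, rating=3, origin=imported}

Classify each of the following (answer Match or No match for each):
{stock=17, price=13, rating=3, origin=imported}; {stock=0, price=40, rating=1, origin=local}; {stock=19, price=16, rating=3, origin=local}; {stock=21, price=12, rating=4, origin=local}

No match, Match, No match, No match

The simplest hypothesis consistent with all the labels is: price ≥ 37.
{stock=17, price=13, rating=3, origin=imported}: price = 13 — does not fit, so No match.
{stock=0, price=40, rating=1, origin=local}: price = 40 — fits, so Match.
{stock=19, price=16, rating=3, origin=local}: price = 16 — does not fit, so No match.
{stock=21, price=12, rating=4, origin=local}: price = 12 — does not fit, so No match.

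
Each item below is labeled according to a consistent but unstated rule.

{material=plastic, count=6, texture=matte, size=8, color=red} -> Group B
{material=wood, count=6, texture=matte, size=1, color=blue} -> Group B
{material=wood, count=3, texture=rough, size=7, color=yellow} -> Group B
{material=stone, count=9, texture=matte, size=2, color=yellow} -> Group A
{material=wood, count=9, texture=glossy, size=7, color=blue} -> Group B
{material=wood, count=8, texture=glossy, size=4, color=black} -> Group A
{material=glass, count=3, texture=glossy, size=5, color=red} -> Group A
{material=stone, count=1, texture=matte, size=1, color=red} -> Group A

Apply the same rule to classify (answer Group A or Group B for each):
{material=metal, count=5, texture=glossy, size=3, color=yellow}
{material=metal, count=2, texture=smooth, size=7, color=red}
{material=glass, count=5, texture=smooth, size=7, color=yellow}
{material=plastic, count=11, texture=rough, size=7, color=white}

The common property of the 'Group A' items is: count ≠ 6 AND size ≤ 5. No 'Group B' item has it.
{material=metal, count=5, texture=glossy, size=3, color=yellow} — count = 5, size = 3, hence Group A.
{material=metal, count=2, texture=smooth, size=7, color=red} — count = 2, size = 7, hence Group B.
{material=glass, count=5, texture=smooth, size=7, color=yellow} — count = 5, size = 7, hence Group B.
{material=plastic, count=11, texture=rough, size=7, color=white} — count = 11, size = 7, hence Group B.

Group A, Group B, Group B, Group B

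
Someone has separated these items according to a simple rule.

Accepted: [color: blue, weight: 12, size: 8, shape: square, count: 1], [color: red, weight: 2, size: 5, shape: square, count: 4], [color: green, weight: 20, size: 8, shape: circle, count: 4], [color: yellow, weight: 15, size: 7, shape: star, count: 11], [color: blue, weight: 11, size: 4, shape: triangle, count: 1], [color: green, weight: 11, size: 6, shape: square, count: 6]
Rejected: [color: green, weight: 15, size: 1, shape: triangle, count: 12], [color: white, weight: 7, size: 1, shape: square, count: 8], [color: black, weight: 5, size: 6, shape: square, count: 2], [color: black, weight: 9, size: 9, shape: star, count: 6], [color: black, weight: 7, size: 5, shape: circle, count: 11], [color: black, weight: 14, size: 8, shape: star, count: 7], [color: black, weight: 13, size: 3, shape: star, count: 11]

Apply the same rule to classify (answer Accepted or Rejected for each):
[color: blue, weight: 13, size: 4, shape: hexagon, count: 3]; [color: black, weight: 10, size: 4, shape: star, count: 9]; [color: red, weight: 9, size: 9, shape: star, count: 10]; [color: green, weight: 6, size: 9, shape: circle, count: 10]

Accepted, Rejected, Accepted, Accepted

'Accepted' ⟺ color is not black AND size ≥ 3.
[color: blue, weight: 13, size: 4, shape: hexagon, count: 3]: color is blue, size = 4, fits → Accepted. [color: black, weight: 10, size: 4, shape: star, count: 9]: color is black, size = 4, fails this test → Rejected. [color: red, weight: 9, size: 9, shape: star, count: 10]: color is red, size = 9, fits → Accepted. [color: green, weight: 6, size: 9, shape: circle, count: 10]: color is green, size = 9, fits → Accepted.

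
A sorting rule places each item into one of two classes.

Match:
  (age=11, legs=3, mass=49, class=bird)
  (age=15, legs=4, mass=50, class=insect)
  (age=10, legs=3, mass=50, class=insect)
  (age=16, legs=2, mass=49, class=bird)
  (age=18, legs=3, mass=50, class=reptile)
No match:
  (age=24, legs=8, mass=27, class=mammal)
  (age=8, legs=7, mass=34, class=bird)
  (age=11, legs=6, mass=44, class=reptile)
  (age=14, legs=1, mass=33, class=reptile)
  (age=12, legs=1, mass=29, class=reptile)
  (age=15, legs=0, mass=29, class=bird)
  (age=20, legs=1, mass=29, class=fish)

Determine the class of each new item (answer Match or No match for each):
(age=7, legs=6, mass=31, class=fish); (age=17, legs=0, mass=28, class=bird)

No match, No match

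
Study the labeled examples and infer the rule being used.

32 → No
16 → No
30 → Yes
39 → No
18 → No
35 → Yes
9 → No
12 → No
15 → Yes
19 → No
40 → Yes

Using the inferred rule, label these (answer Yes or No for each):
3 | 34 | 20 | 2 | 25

No, No, Yes, No, Yes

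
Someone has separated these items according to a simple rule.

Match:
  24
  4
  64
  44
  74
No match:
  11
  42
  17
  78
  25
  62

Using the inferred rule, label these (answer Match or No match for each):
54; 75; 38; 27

Match, No match, No match, No match

A rule that fits every label: ends in digit 4 — true of each 'Match' example, false of each 'No match' one.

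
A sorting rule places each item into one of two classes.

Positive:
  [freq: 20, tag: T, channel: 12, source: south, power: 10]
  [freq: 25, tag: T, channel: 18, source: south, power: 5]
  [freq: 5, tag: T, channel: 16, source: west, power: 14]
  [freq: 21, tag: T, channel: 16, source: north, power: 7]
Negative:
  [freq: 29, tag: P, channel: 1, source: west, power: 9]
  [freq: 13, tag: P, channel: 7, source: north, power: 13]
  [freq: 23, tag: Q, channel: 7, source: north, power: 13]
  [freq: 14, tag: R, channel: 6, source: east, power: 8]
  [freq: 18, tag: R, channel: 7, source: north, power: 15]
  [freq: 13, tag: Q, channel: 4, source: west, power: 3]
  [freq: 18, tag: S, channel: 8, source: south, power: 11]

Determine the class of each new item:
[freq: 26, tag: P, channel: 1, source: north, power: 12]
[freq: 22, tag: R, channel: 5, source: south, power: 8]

Negative, Negative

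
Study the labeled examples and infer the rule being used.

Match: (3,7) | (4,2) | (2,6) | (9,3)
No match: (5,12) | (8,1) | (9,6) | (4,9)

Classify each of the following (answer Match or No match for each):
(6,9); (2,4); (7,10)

No match, Match, No match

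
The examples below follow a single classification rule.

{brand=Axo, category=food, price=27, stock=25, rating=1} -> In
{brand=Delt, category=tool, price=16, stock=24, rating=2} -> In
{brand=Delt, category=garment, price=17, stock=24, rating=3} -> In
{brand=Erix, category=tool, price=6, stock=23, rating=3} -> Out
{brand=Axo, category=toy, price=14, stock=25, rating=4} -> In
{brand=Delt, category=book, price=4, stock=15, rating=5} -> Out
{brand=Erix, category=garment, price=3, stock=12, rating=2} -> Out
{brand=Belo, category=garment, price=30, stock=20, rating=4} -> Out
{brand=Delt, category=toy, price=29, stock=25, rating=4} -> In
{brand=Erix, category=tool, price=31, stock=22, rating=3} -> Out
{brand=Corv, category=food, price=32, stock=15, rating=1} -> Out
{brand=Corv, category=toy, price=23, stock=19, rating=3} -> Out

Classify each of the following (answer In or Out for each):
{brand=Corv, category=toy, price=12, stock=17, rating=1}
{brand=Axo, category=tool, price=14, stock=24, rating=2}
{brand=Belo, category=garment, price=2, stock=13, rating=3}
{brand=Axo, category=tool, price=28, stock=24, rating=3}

The distinguishing property — stock ≥ 24 — holds for all the 'In' cases and none of the 'Out' cases.
{brand=Corv, category=toy, price=12, stock=17, rating=1}: Out (stock = 17).
{brand=Axo, category=tool, price=14, stock=24, rating=2}: In (stock = 24).
{brand=Belo, category=garment, price=2, stock=13, rating=3}: Out (stock = 13).
{brand=Axo, category=tool, price=28, stock=24, rating=3}: In (stock = 24).

Out, In, Out, In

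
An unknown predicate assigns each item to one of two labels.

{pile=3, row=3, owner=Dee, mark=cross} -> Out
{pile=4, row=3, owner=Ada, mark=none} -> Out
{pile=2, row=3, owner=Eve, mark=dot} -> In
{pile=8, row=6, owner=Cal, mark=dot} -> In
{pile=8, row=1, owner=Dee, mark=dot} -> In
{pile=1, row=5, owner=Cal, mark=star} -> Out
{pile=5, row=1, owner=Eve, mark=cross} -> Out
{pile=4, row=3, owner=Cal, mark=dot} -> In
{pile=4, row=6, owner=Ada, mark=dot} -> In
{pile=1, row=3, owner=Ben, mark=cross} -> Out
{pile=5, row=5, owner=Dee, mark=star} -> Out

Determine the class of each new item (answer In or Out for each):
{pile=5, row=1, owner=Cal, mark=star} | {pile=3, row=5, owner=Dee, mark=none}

A rule that fits every label: mark is dot — true of each 'In' example, false of each 'Out' one.
{pile=5, row=1, owner=Cal, mark=star}: Out (mark is star).
{pile=3, row=5, owner=Dee, mark=none}: Out (mark is none).

Out, Out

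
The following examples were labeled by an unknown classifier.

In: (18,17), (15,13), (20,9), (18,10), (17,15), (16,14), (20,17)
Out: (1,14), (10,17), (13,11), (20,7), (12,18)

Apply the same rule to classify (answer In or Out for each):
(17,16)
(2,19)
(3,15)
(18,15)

The simplest hypothesis consistent with all the labels is: first > second AND sum ≥ 28.
In: (17,16), since 17 > 16, 17+16 = 33. Out: (2,19), since 2 < 19, 2+19 = 21. Out: (3,15), since 3 < 15, 3+15 = 18. In: (18,15), since 18 > 15, 18+15 = 33.

In, Out, Out, In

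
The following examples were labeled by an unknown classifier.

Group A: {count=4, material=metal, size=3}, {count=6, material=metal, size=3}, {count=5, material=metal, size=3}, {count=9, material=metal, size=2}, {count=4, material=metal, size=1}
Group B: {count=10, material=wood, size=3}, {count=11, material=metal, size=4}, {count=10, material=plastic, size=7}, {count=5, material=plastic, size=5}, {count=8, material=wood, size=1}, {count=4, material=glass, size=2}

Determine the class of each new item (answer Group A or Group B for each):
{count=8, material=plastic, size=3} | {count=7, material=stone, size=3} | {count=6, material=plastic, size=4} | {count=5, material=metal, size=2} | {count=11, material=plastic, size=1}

The rule appears to be: material is metal AND size ≤ 3.
{count=8, material=plastic, size=3}: material is plastic, size = 3, fails this test → Group B. {count=7, material=stone, size=3}: material is stone, size = 3, fails this test → Group B. {count=6, material=plastic, size=4}: material is plastic, size = 4, fails this test → Group B. {count=5, material=metal, size=2}: material is metal, size = 2, checks out → Group A. {count=11, material=plastic, size=1}: material is plastic, size = 1, fails this test → Group B.

Group B, Group B, Group B, Group A, Group B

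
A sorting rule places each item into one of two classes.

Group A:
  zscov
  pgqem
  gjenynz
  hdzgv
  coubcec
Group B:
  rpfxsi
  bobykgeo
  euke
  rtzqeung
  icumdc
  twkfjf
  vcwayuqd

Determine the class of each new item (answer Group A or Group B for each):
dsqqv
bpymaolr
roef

The classifier is using: odd length.
dsqqv: Group A (length 5). bpymaolr: Group B (length 8). roef: Group B (length 4).

Group A, Group B, Group B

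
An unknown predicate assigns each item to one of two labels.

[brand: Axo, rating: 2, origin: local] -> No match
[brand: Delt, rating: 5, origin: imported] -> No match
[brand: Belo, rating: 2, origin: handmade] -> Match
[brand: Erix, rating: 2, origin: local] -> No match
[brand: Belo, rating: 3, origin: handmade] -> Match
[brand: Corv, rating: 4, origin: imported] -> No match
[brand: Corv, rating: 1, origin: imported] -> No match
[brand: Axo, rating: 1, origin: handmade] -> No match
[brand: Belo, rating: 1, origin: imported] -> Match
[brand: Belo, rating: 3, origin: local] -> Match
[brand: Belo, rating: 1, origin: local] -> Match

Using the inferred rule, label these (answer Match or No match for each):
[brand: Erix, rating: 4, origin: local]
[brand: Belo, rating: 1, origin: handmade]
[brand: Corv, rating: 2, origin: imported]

No match, Match, No match

Checking candidate rules against both groups, what survives is: brand is Belo.
[brand: Erix, rating: 4, origin: local] → brand is Erix → No match.
[brand: Belo, rating: 1, origin: handmade] → brand is Belo → Match.
[brand: Corv, rating: 2, origin: imported] → brand is Corv → No match.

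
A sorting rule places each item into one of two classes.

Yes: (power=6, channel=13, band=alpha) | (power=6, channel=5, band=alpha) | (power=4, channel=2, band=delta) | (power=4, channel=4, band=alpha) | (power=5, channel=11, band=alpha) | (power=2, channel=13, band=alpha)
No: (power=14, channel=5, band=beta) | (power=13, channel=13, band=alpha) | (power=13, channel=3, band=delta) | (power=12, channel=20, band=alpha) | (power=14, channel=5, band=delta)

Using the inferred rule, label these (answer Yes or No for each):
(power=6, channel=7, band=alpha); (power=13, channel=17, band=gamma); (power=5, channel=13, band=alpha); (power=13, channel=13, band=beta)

The classifier is using: power ≤ 6.
(power=6, channel=7, band=alpha): power = 6 — has this property, so Yes.
(power=13, channel=17, band=gamma): power = 13 — does not fit, so No.
(power=5, channel=13, band=alpha): power = 5 — has this property, so Yes.
(power=13, channel=13, band=beta): power = 13 — does not fit, so No.

Yes, No, Yes, No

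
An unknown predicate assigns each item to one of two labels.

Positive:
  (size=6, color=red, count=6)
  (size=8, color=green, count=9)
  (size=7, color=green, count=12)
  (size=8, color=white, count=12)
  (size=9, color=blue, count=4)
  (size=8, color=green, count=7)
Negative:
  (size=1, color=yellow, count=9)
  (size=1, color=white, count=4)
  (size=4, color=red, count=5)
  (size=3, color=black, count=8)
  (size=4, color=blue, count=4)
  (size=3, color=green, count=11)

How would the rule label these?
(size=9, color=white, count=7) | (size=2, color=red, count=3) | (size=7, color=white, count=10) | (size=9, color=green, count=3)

The simplest hypothesis consistent with all the labels is: size ≥ 6.
(size=9, color=white, count=7): size = 9, fits → Positive.
(size=2, color=red, count=3): size = 2, does not fit → Negative.
(size=7, color=white, count=10): size = 7, fits → Positive.
(size=9, color=green, count=3): size = 9, fits → Positive.

Positive, Negative, Positive, Positive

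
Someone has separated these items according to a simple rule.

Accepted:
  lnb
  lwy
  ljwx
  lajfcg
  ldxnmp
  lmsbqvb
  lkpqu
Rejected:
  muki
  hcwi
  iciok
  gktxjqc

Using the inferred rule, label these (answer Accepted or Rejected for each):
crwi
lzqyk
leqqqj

The simplest hypothesis consistent with all the labels is: contains 'l'.
crwi: Rejected (no 'l'). lzqyk: Accepted (has 'l'). leqqqj: Accepted (has 'l').

Rejected, Accepted, Accepted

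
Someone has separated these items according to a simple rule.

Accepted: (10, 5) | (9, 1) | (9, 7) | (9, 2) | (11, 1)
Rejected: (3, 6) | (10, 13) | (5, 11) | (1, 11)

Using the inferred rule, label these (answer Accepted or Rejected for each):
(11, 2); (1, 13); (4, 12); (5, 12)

Accepted, Rejected, Rejected, Rejected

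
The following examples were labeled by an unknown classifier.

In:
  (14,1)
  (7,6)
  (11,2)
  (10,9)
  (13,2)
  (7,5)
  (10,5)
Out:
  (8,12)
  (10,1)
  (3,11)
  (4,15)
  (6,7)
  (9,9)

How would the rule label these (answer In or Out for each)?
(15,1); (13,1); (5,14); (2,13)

The classifier is using: first > second AND sum ≥ 12.
(15,1) → 15 > 1, 15+1 = 16 → In. (13,1) → 13 > 1, 13+1 = 14 → In. (5,14) → 5 < 14, 5+14 = 19 → Out. (2,13) → 2 < 13, 2+13 = 15 → Out.

In, In, Out, Out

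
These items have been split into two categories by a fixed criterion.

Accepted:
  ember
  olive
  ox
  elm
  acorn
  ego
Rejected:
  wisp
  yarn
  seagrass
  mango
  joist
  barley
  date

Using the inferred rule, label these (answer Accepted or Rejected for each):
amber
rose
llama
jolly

Accepted, Rejected, Rejected, Rejected

Checking candidate rules against both groups, what survives is: starts with a vowel.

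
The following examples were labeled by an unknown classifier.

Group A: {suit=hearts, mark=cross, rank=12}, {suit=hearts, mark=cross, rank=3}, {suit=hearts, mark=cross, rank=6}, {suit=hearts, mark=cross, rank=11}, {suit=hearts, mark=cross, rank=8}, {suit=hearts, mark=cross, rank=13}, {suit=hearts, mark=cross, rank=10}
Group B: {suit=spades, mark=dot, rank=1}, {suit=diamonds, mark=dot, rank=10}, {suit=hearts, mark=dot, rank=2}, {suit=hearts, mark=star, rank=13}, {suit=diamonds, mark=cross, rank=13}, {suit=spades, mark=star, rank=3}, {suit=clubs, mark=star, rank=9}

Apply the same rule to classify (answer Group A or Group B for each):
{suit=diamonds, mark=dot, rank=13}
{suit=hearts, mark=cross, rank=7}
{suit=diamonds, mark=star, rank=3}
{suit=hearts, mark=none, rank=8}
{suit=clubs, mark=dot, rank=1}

'Group A' ⟺ mark is cross AND suit is hearts.
Group B: {suit=diamonds, mark=dot, rank=13}, since mark is dot, suit is diamonds. Group A: {suit=hearts, mark=cross, rank=7}, since mark is cross, suit is hearts. Group B: {suit=diamonds, mark=star, rank=3}, since mark is star, suit is diamonds. Group B: {suit=hearts, mark=none, rank=8}, since mark is none, suit is hearts. Group B: {suit=clubs, mark=dot, rank=1}, since mark is dot, suit is clubs.

Group B, Group A, Group B, Group B, Group B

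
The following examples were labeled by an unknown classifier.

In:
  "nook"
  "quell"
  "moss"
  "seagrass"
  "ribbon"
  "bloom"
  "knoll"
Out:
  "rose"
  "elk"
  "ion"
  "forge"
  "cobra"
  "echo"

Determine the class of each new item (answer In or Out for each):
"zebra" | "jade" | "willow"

All 'In' examples share one property — has a double letter — and every 'Out' example lacks it.

Out, Out, In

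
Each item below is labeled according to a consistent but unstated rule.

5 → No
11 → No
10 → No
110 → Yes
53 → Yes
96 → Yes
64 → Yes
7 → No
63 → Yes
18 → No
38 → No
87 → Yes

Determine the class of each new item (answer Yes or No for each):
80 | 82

Yes, Yes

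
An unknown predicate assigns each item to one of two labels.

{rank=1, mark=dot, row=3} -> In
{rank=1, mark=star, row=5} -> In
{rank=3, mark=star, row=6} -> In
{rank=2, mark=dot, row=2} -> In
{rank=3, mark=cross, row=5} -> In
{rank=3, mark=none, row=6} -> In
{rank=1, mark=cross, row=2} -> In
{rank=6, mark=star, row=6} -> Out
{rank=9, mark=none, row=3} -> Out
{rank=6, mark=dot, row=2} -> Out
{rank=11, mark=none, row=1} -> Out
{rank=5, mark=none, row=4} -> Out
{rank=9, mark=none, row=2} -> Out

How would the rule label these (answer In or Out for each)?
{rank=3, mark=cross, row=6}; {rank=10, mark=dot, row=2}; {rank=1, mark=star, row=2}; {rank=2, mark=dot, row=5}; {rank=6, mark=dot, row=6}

A rule that fits every label: rank ≤ 3 — true of each 'In' example, false of each 'Out' one.
{rank=3, mark=cross, row=6} → rank = 3 → In.
{rank=10, mark=dot, row=2} → rank = 10 → Out.
{rank=1, mark=star, row=2} → rank = 1 → In.
{rank=2, mark=dot, row=5} → rank = 2 → In.
{rank=6, mark=dot, row=6} → rank = 6 → Out.

In, Out, In, In, Out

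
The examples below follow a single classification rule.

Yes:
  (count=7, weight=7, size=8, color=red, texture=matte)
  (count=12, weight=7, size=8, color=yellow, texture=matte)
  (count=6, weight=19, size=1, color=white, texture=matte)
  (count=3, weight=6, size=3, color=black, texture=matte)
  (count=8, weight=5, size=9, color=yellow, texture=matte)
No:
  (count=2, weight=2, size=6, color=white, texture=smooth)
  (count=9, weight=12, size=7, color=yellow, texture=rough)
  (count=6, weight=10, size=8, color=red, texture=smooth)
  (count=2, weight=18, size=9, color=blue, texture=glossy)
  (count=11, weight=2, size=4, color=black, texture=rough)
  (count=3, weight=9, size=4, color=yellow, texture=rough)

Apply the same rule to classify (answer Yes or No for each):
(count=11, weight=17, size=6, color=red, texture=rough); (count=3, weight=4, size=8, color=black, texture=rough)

No, No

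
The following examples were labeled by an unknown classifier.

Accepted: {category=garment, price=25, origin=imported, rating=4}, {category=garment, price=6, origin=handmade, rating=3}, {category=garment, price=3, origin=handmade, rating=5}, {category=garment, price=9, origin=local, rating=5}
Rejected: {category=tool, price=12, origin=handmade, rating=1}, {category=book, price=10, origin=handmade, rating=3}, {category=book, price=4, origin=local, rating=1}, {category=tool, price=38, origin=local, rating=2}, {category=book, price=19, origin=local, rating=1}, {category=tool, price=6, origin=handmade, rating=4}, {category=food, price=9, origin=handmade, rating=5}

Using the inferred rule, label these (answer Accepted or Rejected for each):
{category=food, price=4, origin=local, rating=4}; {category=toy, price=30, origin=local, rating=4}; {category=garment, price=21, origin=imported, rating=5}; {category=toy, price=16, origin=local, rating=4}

Rejected, Rejected, Accepted, Rejected

Comparing the two groups points to one rule — category is garment.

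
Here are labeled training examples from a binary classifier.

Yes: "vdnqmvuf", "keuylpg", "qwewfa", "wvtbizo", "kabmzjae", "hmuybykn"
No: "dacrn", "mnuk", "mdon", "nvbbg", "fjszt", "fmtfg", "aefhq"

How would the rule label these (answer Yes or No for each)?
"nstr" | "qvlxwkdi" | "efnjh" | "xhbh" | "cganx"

No, Yes, No, No, No

'Yes' ⟺ length ≥ 6.
"nstr": length 4 — does not pass, so No.
"qvlxwkdi": length 8 — satisfies this, so Yes.
"efnjh": length 5 — does not pass, so No.
"xhbh": length 4 — does not pass, so No.
"cganx": length 5 — does not pass, so No.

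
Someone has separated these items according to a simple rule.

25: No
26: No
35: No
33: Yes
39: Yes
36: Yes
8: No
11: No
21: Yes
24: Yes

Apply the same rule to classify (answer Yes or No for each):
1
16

The common property of the 'Yes' items is: multiple of 3. No 'No' item has it.
No: 1, since 1 = 3·0 + 1. No: 16, since 16 = 3·5 + 1.

No, No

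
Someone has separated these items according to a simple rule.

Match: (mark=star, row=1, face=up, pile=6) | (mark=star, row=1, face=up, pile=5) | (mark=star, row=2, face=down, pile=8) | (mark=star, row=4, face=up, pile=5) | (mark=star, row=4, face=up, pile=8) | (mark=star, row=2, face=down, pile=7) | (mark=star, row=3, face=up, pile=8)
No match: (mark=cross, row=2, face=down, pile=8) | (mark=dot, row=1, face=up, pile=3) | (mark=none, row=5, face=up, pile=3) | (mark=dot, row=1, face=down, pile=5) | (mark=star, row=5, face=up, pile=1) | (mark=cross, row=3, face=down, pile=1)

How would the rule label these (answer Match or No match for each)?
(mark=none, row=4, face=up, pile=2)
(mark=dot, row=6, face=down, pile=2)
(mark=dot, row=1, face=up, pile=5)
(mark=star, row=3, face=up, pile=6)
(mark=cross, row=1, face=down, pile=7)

No match, No match, No match, Match, No match

Rule: mark is star AND row ≤ 4. This holds for each 'Match' example and fails for each 'No match' one.
No match: (mark=none, row=4, face=up, pile=2), since mark is none, row = 4.
No match: (mark=dot, row=6, face=down, pile=2), since mark is dot, row = 6.
No match: (mark=dot, row=1, face=up, pile=5), since mark is dot, row = 1.
Match: (mark=star, row=3, face=up, pile=6), since mark is star, row = 3.
No match: (mark=cross, row=1, face=down, pile=7), since mark is cross, row = 1.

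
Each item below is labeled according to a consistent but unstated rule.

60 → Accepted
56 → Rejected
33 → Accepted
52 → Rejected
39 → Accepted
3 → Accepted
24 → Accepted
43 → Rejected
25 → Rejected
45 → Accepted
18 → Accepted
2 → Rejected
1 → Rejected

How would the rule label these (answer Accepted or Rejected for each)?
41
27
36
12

All 'Accepted' examples share one property — multiple of 3 — and every 'Rejected' example lacks it.
41 — 41 = 3·13 + 2, hence Rejected.
27 — 27 = 3·9, hence Accepted.
36 — 36 = 3·12, hence Accepted.
12 — 12 = 3·4, hence Accepted.

Rejected, Accepted, Accepted, Accepted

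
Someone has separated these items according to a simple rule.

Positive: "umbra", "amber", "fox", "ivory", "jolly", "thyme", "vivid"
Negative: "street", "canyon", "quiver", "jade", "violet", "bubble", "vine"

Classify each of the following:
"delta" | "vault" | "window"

Positive, Positive, Negative

The common property of the 'Positive' items is: odd length. No 'Negative' item has it.
"delta" — length 5, hence Positive.
"vault" — length 5, hence Positive.
"window" — length 6, hence Negative.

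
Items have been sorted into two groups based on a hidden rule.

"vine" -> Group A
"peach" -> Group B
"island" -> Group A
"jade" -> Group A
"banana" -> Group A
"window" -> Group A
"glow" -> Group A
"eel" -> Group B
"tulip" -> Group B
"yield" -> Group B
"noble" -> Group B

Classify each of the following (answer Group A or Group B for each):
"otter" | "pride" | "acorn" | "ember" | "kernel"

The simplest hypothesis consistent with all the labels is: even length.
"otter": length 5 — fails this test, so Group B.
"pride": length 5 — fails this test, so Group B.
"acorn": length 5 — fails this test, so Group B.
"ember": length 5 — fails this test, so Group B.
"kernel": length 6 — qualifies, so Group A.

Group B, Group B, Group B, Group B, Group A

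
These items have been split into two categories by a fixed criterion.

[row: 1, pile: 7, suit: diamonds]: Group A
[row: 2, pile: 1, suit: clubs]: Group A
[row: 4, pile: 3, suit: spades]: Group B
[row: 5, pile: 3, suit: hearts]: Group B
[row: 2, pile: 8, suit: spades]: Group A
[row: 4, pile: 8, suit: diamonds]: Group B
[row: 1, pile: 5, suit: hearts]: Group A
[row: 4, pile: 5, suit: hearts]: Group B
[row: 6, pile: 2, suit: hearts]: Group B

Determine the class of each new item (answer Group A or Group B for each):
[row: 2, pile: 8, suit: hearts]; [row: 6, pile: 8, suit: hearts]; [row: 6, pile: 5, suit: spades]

'Group A' ⟺ row ≤ 2.

Group A, Group B, Group B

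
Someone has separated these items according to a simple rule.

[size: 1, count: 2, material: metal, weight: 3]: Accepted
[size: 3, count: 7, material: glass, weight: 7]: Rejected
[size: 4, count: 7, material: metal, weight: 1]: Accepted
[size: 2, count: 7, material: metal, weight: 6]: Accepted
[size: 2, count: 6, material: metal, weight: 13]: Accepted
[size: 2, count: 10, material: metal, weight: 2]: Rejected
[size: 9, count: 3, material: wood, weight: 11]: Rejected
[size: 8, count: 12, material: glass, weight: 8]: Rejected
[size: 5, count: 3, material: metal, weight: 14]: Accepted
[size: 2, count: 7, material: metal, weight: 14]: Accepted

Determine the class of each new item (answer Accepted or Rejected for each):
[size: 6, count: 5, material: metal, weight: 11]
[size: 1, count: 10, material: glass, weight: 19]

Accepted, Rejected

A rule that fits every label: material is metal AND count ≤ 7 — true of each 'Accepted' example, false of each 'Rejected' one.
[size: 6, count: 5, material: metal, weight: 11]: material is metal, count = 5 — checks out, so Accepted.
[size: 1, count: 10, material: glass, weight: 19]: material is glass, count = 10 — does not satisfy this, so Rejected.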